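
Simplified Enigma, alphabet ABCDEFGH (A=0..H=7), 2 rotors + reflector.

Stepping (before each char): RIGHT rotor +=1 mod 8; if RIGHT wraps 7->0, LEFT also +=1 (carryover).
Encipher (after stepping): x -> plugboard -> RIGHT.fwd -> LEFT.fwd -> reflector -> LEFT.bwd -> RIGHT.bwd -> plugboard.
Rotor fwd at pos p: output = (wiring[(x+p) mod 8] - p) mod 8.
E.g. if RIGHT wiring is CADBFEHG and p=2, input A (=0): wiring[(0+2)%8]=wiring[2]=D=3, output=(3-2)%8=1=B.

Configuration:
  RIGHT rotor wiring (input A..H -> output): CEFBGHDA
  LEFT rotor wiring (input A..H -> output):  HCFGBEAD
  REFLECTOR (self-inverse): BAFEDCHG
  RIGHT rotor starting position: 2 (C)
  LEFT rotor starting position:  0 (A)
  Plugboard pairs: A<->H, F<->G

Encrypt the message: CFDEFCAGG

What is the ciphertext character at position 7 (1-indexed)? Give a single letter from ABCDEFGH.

Char 1 ('C'): step: R->3, L=0; C->plug->C->R->E->L->B->refl->A->L'->G->R'->A->plug->H
Char 2 ('F'): step: R->4, L=0; F->plug->G->R->B->L->C->refl->F->L'->C->R'->A->plug->H
Char 3 ('D'): step: R->5, L=0; D->plug->D->R->F->L->E->refl->D->L'->H->R'->E->plug->E
Char 4 ('E'): step: R->6, L=0; E->plug->E->R->H->L->D->refl->E->L'->F->R'->A->plug->H
Char 5 ('F'): step: R->7, L=0; F->plug->G->R->A->L->H->refl->G->L'->D->R'->B->plug->B
Char 6 ('C'): step: R->0, L->1 (L advanced); C->plug->C->R->F->L->H->refl->G->L'->H->R'->F->plug->G
Char 7 ('A'): step: R->1, L=1; A->plug->H->R->B->L->E->refl->D->L'->E->R'->B->plug->B

B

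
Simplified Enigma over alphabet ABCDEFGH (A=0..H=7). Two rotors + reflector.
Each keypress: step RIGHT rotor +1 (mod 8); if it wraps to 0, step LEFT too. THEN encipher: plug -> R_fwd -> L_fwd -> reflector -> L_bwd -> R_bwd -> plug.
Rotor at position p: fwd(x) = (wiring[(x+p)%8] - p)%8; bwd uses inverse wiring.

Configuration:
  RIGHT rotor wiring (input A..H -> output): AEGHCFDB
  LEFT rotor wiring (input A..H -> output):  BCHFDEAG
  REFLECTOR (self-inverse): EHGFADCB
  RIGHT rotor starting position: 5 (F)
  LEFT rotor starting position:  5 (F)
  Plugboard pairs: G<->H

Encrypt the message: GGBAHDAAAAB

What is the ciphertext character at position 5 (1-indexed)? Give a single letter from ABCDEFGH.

Char 1 ('G'): step: R->6, L=5; G->plug->H->R->H->L->G->refl->C->L'->F->R'->A->plug->A
Char 2 ('G'): step: R->7, L=5; G->plug->H->R->E->L->F->refl->D->L'->B->R'->B->plug->B
Char 3 ('B'): step: R->0, L->6 (L advanced); B->plug->B->R->E->L->B->refl->H->L'->F->R'->F->plug->F
Char 4 ('A'): step: R->1, L=6; A->plug->A->R->D->L->E->refl->A->L'->B->R'->D->plug->D
Char 5 ('H'): step: R->2, L=6; H->plug->G->R->G->L->F->refl->D->L'->C->R'->H->plug->G

G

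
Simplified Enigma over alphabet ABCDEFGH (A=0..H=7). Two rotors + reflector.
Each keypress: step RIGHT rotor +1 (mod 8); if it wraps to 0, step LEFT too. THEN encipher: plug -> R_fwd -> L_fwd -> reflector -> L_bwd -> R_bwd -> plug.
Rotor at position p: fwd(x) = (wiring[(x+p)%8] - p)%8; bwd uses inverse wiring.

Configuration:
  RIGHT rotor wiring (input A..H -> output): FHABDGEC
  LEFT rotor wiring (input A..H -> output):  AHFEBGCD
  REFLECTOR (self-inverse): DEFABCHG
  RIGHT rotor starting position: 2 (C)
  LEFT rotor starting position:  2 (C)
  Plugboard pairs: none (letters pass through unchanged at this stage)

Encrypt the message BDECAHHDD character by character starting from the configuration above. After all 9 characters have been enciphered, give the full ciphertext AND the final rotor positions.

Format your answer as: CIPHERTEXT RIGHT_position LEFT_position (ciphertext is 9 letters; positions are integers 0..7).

Answer: GBHDHGDEC 3 3

Derivation:
Char 1 ('B'): step: R->3, L=2; B->plug->B->R->A->L->D->refl->A->L'->E->R'->G->plug->G
Char 2 ('D'): step: R->4, L=2; D->plug->D->R->G->L->G->refl->H->L'->C->R'->B->plug->B
Char 3 ('E'): step: R->5, L=2; E->plug->E->R->C->L->H->refl->G->L'->G->R'->H->plug->H
Char 4 ('C'): step: R->6, L=2; C->plug->C->R->H->L->F->refl->C->L'->B->R'->D->plug->D
Char 5 ('A'): step: R->7, L=2; A->plug->A->R->D->L->E->refl->B->L'->F->R'->H->plug->H
Char 6 ('H'): step: R->0, L->3 (L advanced); H->plug->H->R->C->L->D->refl->A->L'->E->R'->G->plug->G
Char 7 ('H'): step: R->1, L=3; H->plug->H->R->E->L->A->refl->D->L'->C->R'->D->plug->D
Char 8 ('D'): step: R->2, L=3; D->plug->D->R->E->L->A->refl->D->L'->C->R'->E->plug->E
Char 9 ('D'): step: R->3, L=3; D->plug->D->R->B->L->G->refl->H->L'->D->R'->C->plug->C
Final: ciphertext=GBHDHGDEC, RIGHT=3, LEFT=3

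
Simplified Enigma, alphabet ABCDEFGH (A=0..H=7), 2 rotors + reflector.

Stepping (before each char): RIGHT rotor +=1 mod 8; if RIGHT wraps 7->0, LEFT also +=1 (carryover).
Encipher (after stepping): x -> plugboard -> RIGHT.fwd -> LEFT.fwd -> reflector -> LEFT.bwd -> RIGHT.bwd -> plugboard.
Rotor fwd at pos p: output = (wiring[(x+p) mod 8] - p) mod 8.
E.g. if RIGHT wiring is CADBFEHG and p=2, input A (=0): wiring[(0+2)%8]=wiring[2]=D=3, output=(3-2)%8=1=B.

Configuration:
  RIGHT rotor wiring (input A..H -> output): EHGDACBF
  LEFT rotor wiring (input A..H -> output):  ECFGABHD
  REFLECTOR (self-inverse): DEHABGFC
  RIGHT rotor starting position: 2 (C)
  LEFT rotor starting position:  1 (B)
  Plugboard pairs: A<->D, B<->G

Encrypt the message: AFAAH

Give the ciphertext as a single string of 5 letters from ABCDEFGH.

Char 1 ('A'): step: R->3, L=1; A->plug->D->R->G->L->C->refl->H->L'->D->R'->H->plug->H
Char 2 ('F'): step: R->4, L=1; F->plug->F->R->D->L->H->refl->C->L'->G->R'->B->plug->G
Char 3 ('A'): step: R->5, L=1; A->plug->D->R->H->L->D->refl->A->L'->E->R'->B->plug->G
Char 4 ('A'): step: R->6, L=1; A->plug->D->R->B->L->E->refl->B->L'->A->R'->E->plug->E
Char 5 ('H'): step: R->7, L=1; H->plug->H->R->C->L->F->refl->G->L'->F->R'->B->plug->G

Answer: HGGEG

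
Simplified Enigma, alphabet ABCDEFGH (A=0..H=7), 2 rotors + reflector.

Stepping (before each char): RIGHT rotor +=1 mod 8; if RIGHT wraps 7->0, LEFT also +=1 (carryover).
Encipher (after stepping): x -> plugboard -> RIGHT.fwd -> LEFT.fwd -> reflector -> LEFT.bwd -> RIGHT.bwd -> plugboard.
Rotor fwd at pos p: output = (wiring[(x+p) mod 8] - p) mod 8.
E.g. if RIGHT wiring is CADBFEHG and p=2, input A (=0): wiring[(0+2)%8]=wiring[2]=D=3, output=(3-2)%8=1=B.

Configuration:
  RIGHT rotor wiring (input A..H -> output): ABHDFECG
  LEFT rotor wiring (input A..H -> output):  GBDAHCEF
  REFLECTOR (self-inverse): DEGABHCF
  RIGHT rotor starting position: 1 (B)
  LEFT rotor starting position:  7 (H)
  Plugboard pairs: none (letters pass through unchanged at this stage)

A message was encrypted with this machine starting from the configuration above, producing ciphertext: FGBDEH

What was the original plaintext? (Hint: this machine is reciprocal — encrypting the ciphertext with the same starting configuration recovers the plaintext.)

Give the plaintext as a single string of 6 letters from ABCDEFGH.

Answer: CFDEGE

Derivation:
Char 1 ('F'): step: R->2, L=7; F->plug->F->R->E->L->B->refl->E->L'->D->R'->C->plug->C
Char 2 ('G'): step: R->3, L=7; G->plug->G->R->G->L->D->refl->A->L'->F->R'->F->plug->F
Char 3 ('B'): step: R->4, L=7; B->plug->B->R->A->L->G->refl->C->L'->C->R'->D->plug->D
Char 4 ('D'): step: R->5, L=7; D->plug->D->R->D->L->E->refl->B->L'->E->R'->E->plug->E
Char 5 ('E'): step: R->6, L=7; E->plug->E->R->B->L->H->refl->F->L'->H->R'->G->plug->G
Char 6 ('H'): step: R->7, L=7; H->plug->H->R->D->L->E->refl->B->L'->E->R'->E->plug->E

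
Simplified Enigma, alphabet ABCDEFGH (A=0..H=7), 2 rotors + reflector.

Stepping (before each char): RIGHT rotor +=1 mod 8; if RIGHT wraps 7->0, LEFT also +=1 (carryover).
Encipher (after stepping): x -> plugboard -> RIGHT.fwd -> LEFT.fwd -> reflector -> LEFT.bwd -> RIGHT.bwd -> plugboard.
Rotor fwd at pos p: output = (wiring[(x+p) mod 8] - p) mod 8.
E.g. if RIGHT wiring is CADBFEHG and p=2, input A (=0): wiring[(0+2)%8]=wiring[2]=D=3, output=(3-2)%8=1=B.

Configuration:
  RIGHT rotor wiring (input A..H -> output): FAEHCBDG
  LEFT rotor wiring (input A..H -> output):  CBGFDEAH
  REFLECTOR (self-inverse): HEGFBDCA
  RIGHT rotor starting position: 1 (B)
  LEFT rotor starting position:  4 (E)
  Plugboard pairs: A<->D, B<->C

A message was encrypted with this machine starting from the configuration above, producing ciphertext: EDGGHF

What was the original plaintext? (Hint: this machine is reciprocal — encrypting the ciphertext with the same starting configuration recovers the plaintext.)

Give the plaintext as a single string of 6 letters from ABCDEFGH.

Char 1 ('E'): step: R->2, L=4; E->plug->E->R->B->L->A->refl->H->L'->A->R'->C->plug->B
Char 2 ('D'): step: R->3, L=4; D->plug->A->R->E->L->G->refl->C->L'->G->R'->C->plug->B
Char 3 ('G'): step: R->4, L=4; G->plug->G->R->A->L->H->refl->A->L'->B->R'->E->plug->E
Char 4 ('G'): step: R->5, L=4; G->plug->G->R->C->L->E->refl->B->L'->H->R'->F->plug->F
Char 5 ('H'): step: R->6, L=4; H->plug->H->R->D->L->D->refl->F->L'->F->R'->A->plug->D
Char 6 ('F'): step: R->7, L=4; F->plug->F->R->D->L->D->refl->F->L'->F->R'->D->plug->A

Answer: BBEFDA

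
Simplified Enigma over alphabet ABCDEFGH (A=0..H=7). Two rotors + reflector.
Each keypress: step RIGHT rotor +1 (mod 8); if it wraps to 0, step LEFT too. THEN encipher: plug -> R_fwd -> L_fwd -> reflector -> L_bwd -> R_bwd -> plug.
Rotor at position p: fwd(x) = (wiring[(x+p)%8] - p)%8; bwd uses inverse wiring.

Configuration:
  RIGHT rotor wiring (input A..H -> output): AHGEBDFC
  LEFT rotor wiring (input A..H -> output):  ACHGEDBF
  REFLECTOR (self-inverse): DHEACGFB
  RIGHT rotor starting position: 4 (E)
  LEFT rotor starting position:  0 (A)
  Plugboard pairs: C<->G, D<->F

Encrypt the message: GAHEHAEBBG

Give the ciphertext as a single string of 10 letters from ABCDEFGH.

Answer: BCDHFCGHCF

Derivation:
Char 1 ('G'): step: R->5, L=0; G->plug->C->R->F->L->D->refl->A->L'->A->R'->B->plug->B
Char 2 ('A'): step: R->6, L=0; A->plug->A->R->H->L->F->refl->G->L'->D->R'->G->plug->C
Char 3 ('H'): step: R->7, L=0; H->plug->H->R->G->L->B->refl->H->L'->C->R'->F->plug->D
Char 4 ('E'): step: R->0, L->1 (L advanced); E->plug->E->R->B->L->G->refl->F->L'->C->R'->H->plug->H
Char 5 ('H'): step: R->1, L=1; H->plug->H->R->H->L->H->refl->B->L'->A->R'->D->plug->F
Char 6 ('A'): step: R->2, L=1; A->plug->A->R->E->L->C->refl->E->L'->G->R'->G->plug->C
Char 7 ('E'): step: R->3, L=1; E->plug->E->R->H->L->H->refl->B->L'->A->R'->C->plug->G
Char 8 ('B'): step: R->4, L=1; B->plug->B->R->H->L->H->refl->B->L'->A->R'->H->plug->H
Char 9 ('B'): step: R->5, L=1; B->plug->B->R->A->L->B->refl->H->L'->H->R'->G->plug->C
Char 10 ('G'): step: R->6, L=1; G->plug->C->R->C->L->F->refl->G->L'->B->R'->D->plug->F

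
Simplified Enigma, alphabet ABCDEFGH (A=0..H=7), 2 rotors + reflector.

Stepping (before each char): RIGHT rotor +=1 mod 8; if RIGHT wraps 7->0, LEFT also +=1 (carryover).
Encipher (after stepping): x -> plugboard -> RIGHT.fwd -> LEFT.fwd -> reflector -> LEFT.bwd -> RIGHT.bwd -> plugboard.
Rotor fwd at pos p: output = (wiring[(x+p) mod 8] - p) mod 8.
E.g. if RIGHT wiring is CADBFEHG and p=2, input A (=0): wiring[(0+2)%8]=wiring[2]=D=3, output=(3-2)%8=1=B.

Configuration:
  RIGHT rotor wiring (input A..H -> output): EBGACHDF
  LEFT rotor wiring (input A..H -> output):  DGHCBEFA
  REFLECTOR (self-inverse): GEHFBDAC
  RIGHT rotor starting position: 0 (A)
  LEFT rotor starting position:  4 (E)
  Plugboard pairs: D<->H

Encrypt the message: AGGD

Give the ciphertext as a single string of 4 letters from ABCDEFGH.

Char 1 ('A'): step: R->1, L=4; A->plug->A->R->A->L->F->refl->D->L'->G->R'->E->plug->E
Char 2 ('G'): step: R->2, L=4; G->plug->G->R->C->L->B->refl->E->L'->D->R'->F->plug->F
Char 3 ('G'): step: R->3, L=4; G->plug->G->R->G->L->D->refl->F->L'->A->R'->D->plug->H
Char 4 ('D'): step: R->4, L=4; D->plug->H->R->E->L->H->refl->C->L'->F->R'->F->plug->F

Answer: EFHF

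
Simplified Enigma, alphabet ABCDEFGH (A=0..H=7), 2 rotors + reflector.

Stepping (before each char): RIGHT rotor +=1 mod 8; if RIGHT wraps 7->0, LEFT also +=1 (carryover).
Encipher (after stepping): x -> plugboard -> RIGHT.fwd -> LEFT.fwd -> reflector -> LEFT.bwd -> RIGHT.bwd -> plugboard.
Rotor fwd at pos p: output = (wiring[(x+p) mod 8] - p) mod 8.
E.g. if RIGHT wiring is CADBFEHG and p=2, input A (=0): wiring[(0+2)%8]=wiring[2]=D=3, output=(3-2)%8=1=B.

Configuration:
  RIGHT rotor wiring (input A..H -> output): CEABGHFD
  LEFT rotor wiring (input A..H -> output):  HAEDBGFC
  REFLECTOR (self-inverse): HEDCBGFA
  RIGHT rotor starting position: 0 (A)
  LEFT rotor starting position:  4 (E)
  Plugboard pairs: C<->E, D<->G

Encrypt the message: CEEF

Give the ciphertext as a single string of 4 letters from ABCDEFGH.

Answer: BFDB

Derivation:
Char 1 ('C'): step: R->1, L=4; C->plug->E->R->G->L->A->refl->H->L'->H->R'->B->plug->B
Char 2 ('E'): step: R->2, L=4; E->plug->C->R->E->L->D->refl->C->L'->B->R'->F->plug->F
Char 3 ('E'): step: R->3, L=4; E->plug->C->R->E->L->D->refl->C->L'->B->R'->G->plug->D
Char 4 ('F'): step: R->4, L=4; F->plug->F->R->A->L->F->refl->G->L'->D->R'->B->plug->B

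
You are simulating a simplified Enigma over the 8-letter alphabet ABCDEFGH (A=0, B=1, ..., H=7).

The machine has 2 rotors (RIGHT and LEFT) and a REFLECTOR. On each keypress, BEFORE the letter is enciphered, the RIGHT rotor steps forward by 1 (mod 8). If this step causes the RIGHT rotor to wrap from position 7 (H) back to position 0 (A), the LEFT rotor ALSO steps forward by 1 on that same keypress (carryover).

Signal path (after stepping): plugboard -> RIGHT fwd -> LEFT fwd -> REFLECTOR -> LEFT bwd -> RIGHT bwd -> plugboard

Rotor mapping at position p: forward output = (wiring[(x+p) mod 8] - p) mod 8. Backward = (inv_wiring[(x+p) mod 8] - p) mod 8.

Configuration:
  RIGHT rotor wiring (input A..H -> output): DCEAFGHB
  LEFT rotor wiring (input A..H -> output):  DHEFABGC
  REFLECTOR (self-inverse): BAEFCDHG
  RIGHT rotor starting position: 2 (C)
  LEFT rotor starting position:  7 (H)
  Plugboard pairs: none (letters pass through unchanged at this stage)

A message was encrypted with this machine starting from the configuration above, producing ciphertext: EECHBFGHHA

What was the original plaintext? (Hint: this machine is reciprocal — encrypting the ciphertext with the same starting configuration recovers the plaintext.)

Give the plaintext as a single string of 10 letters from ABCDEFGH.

Char 1 ('E'): step: R->3, L=7; E->plug->E->R->G->L->C->refl->E->L'->B->R'->H->plug->H
Char 2 ('E'): step: R->4, L=7; E->plug->E->R->H->L->H->refl->G->L'->E->R'->H->plug->H
Char 3 ('C'): step: R->5, L=7; C->plug->C->R->E->L->G->refl->H->L'->H->R'->F->plug->F
Char 4 ('H'): step: R->6, L=7; H->plug->H->R->A->L->D->refl->F->L'->D->R'->B->plug->B
Char 5 ('B'): step: R->7, L=7; B->plug->B->R->E->L->G->refl->H->L'->H->R'->G->plug->G
Char 6 ('F'): step: R->0, L->0 (L advanced); F->plug->F->R->G->L->G->refl->H->L'->B->R'->H->plug->H
Char 7 ('G'): step: R->1, L=0; G->plug->G->R->A->L->D->refl->F->L'->D->R'->B->plug->B
Char 8 ('H'): step: R->2, L=0; H->plug->H->R->A->L->D->refl->F->L'->D->R'->C->plug->C
Char 9 ('H'): step: R->3, L=0; H->plug->H->R->B->L->H->refl->G->L'->G->R'->E->plug->E
Char 10 ('A'): step: R->4, L=0; A->plug->A->R->B->L->H->refl->G->L'->G->R'->F->plug->F

Answer: HHFBGHBCEF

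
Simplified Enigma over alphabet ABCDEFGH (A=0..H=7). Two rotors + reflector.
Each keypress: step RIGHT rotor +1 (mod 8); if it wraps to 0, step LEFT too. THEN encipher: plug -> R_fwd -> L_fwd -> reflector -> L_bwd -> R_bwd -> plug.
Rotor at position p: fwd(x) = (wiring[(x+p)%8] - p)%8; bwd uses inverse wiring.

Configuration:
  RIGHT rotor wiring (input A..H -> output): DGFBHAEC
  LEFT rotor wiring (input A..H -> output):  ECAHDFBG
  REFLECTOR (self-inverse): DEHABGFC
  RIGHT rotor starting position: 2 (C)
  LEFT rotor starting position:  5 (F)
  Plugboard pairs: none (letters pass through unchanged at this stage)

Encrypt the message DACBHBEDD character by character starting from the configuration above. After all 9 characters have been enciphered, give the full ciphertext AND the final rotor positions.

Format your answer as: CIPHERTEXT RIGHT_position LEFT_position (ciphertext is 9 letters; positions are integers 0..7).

Answer: HDFEFHBEF 3 6

Derivation:
Char 1 ('D'): step: R->3, L=5; D->plug->D->R->B->L->E->refl->B->L'->C->R'->H->plug->H
Char 2 ('A'): step: R->4, L=5; A->plug->A->R->D->L->H->refl->C->L'->G->R'->D->plug->D
Char 3 ('C'): step: R->5, L=5; C->plug->C->R->F->L->D->refl->A->L'->A->R'->F->plug->F
Char 4 ('B'): step: R->6, L=5; B->plug->B->R->E->L->F->refl->G->L'->H->R'->E->plug->E
Char 5 ('H'): step: R->7, L=5; H->plug->H->R->F->L->D->refl->A->L'->A->R'->F->plug->F
Char 6 ('B'): step: R->0, L->6 (L advanced); B->plug->B->R->G->L->F->refl->G->L'->C->R'->H->plug->H
Char 7 ('E'): step: R->1, L=6; E->plug->E->R->H->L->H->refl->C->L'->E->R'->B->plug->B
Char 8 ('D'): step: R->2, L=6; D->plug->D->R->G->L->F->refl->G->L'->C->R'->E->plug->E
Char 9 ('D'): step: R->3, L=6; D->plug->D->R->B->L->A->refl->D->L'->A->R'->F->plug->F
Final: ciphertext=HDFEFHBEF, RIGHT=3, LEFT=6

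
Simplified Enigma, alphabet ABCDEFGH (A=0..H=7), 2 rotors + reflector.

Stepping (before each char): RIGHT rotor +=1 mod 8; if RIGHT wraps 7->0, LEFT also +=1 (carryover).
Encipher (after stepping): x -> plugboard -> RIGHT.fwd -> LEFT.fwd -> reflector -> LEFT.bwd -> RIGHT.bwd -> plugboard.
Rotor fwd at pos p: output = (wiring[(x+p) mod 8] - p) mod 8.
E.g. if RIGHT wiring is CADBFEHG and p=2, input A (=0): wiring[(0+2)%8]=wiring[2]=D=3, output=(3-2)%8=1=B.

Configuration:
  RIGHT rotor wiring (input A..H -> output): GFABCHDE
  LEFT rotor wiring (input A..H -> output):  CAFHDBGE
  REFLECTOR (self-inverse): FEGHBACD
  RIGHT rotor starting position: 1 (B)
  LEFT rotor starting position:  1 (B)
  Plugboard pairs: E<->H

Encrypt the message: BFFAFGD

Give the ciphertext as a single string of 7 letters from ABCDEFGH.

Char 1 ('B'): step: R->2, L=1; B->plug->B->R->H->L->B->refl->E->L'->B->R'->E->plug->H
Char 2 ('F'): step: R->3, L=1; F->plug->F->R->D->L->C->refl->G->L'->C->R'->G->plug->G
Char 3 ('F'): step: R->4, L=1; F->plug->F->R->B->L->E->refl->B->L'->H->R'->C->plug->C
Char 4 ('A'): step: R->5, L=1; A->plug->A->R->C->L->G->refl->C->L'->D->R'->F->plug->F
Char 5 ('F'): step: R->6, L=1; F->plug->F->R->D->L->C->refl->G->L'->C->R'->E->plug->H
Char 6 ('G'): step: R->7, L=1; G->plug->G->R->A->L->H->refl->D->L'->G->R'->C->plug->C
Char 7 ('D'): step: R->0, L->2 (L advanced); D->plug->D->R->B->L->F->refl->A->L'->G->R'->A->plug->A

Answer: HGCFHCA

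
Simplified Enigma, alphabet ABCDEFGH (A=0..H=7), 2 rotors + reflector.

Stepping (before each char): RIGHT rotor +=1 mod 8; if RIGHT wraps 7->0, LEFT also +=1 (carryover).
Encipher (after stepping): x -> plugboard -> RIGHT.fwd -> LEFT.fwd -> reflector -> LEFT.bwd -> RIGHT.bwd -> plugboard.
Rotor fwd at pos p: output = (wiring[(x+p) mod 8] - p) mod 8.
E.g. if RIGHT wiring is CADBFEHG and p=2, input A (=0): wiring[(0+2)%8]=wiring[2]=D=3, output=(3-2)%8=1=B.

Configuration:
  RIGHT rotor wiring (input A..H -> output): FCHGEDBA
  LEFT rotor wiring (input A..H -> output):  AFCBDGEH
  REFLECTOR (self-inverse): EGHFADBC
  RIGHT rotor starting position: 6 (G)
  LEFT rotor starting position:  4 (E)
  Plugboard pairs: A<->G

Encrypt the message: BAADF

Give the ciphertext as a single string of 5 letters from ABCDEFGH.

Char 1 ('B'): step: R->7, L=4; B->plug->B->R->G->L->G->refl->B->L'->F->R'->F->plug->F
Char 2 ('A'): step: R->0, L->5 (L advanced); A->plug->G->R->B->L->H->refl->C->L'->C->R'->B->plug->B
Char 3 ('A'): step: R->1, L=5; A->plug->G->R->H->L->G->refl->B->L'->A->R'->F->plug->F
Char 4 ('D'): step: R->2, L=5; D->plug->D->R->B->L->H->refl->C->L'->C->R'->C->plug->C
Char 5 ('F'): step: R->3, L=5; F->plug->F->R->C->L->C->refl->H->L'->B->R'->B->plug->B

Answer: FBFCB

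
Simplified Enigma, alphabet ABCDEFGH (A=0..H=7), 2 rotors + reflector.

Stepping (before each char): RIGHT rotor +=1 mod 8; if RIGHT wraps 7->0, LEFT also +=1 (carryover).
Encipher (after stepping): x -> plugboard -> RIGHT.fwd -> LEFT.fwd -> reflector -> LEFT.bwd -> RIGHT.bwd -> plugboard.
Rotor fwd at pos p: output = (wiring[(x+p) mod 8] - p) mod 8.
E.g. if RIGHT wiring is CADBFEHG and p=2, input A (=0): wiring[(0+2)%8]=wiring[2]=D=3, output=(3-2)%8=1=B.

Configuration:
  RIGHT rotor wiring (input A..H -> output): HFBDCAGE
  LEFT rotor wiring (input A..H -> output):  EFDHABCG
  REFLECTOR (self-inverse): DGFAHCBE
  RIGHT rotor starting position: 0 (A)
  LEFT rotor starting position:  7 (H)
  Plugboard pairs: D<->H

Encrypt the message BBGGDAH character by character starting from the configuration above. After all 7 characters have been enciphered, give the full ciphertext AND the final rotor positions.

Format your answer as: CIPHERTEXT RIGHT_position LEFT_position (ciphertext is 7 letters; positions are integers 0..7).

Char 1 ('B'): step: R->1, L=7; B->plug->B->R->A->L->H->refl->E->L'->D->R'->G->plug->G
Char 2 ('B'): step: R->2, L=7; B->plug->B->R->B->L->F->refl->C->L'->G->R'->D->plug->H
Char 3 ('G'): step: R->3, L=7; G->plug->G->R->C->L->G->refl->B->L'->F->R'->C->plug->C
Char 4 ('G'): step: R->4, L=7; G->plug->G->R->F->L->B->refl->G->L'->C->R'->C->plug->C
Char 5 ('D'): step: R->5, L=7; D->plug->H->R->F->L->B->refl->G->L'->C->R'->D->plug->H
Char 6 ('A'): step: R->6, L=7; A->plug->A->R->A->L->H->refl->E->L'->D->R'->E->plug->E
Char 7 ('H'): step: R->7, L=7; H->plug->D->R->C->L->G->refl->B->L'->F->R'->A->plug->A
Final: ciphertext=GHCCHEA, RIGHT=7, LEFT=7

Answer: GHCCHEA 7 7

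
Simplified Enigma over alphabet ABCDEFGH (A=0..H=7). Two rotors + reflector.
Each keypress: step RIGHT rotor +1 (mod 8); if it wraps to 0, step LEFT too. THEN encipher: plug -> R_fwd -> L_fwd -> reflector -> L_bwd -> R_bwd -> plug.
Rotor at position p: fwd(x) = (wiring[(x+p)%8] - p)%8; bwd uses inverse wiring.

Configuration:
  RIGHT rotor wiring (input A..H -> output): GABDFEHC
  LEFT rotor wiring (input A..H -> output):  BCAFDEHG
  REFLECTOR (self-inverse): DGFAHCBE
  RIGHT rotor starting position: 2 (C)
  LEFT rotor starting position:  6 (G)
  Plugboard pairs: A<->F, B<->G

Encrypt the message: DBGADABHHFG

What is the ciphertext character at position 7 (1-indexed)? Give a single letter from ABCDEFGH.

Char 1 ('D'): step: R->3, L=6; D->plug->D->R->E->L->C->refl->F->L'->G->R'->H->plug->H
Char 2 ('B'): step: R->4, L=6; B->plug->G->R->F->L->H->refl->E->L'->D->R'->C->plug->C
Char 3 ('G'): step: R->5, L=6; G->plug->B->R->C->L->D->refl->A->L'->B->R'->D->plug->D
Char 4 ('A'): step: R->6, L=6; A->plug->F->R->F->L->H->refl->E->L'->D->R'->E->plug->E
Char 5 ('D'): step: R->7, L=6; D->plug->D->R->C->L->D->refl->A->L'->B->R'->C->plug->C
Char 6 ('A'): step: R->0, L->7 (L advanced); A->plug->F->R->E->L->G->refl->B->L'->D->R'->D->plug->D
Char 7 ('B'): step: R->1, L=7; B->plug->G->R->B->L->C->refl->F->L'->G->R'->F->plug->A

A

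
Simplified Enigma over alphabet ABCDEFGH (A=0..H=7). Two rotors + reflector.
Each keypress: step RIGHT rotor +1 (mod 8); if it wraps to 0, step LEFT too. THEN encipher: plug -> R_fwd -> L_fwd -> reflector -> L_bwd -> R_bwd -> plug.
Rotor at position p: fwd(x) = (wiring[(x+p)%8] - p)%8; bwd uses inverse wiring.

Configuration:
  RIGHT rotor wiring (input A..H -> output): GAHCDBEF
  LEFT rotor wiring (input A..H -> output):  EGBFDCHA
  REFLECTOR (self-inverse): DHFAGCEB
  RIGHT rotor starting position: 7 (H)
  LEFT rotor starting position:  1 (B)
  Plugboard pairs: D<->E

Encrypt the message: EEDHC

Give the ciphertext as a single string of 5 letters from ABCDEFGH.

Char 1 ('E'): step: R->0, L->2 (L advanced); E->plug->D->R->C->L->B->refl->H->L'->A->R'->B->plug->B
Char 2 ('E'): step: R->1, L=2; E->plug->D->R->C->L->B->refl->H->L'->A->R'->E->plug->D
Char 3 ('D'): step: R->2, L=2; D->plug->E->R->C->L->B->refl->H->L'->A->R'->B->plug->B
Char 4 ('H'): step: R->3, L=2; H->plug->H->R->E->L->F->refl->C->L'->G->R'->C->plug->C
Char 5 ('C'): step: R->4, L=2; C->plug->C->R->A->L->H->refl->B->L'->C->R'->E->plug->D

Answer: BDBCD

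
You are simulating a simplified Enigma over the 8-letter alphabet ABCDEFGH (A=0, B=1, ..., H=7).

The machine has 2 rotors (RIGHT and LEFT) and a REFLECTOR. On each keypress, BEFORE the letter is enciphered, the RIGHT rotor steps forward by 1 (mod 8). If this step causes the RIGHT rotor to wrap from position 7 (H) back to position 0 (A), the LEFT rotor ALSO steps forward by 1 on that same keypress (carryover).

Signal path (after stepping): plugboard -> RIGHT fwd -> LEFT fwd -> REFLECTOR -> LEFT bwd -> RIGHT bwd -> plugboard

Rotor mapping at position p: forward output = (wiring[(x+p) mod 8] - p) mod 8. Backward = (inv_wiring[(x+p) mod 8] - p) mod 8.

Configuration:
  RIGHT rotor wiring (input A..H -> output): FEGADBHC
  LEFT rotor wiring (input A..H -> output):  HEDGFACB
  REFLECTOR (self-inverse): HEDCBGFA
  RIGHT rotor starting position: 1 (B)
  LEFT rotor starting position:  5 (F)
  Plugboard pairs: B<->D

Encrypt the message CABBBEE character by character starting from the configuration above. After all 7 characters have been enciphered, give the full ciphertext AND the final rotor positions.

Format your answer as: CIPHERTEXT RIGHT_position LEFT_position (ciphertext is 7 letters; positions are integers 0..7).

Char 1 ('C'): step: R->2, L=5; C->plug->C->R->B->L->F->refl->G->L'->F->R'->E->plug->E
Char 2 ('A'): step: R->3, L=5; A->plug->A->R->F->L->G->refl->F->L'->B->R'->G->plug->G
Char 3 ('B'): step: R->4, L=5; B->plug->D->R->G->L->B->refl->E->L'->C->R'->G->plug->G
Char 4 ('B'): step: R->5, L=5; B->plug->D->R->A->L->D->refl->C->L'->D->R'->G->plug->G
Char 5 ('B'): step: R->6, L=5; B->plug->D->R->G->L->B->refl->E->L'->C->R'->F->plug->F
Char 6 ('E'): step: R->7, L=5; E->plug->E->R->B->L->F->refl->G->L'->F->R'->C->plug->C
Char 7 ('E'): step: R->0, L->6 (L advanced); E->plug->E->R->D->L->G->refl->F->L'->E->R'->B->plug->D
Final: ciphertext=EGGGFCD, RIGHT=0, LEFT=6

Answer: EGGGFCD 0 6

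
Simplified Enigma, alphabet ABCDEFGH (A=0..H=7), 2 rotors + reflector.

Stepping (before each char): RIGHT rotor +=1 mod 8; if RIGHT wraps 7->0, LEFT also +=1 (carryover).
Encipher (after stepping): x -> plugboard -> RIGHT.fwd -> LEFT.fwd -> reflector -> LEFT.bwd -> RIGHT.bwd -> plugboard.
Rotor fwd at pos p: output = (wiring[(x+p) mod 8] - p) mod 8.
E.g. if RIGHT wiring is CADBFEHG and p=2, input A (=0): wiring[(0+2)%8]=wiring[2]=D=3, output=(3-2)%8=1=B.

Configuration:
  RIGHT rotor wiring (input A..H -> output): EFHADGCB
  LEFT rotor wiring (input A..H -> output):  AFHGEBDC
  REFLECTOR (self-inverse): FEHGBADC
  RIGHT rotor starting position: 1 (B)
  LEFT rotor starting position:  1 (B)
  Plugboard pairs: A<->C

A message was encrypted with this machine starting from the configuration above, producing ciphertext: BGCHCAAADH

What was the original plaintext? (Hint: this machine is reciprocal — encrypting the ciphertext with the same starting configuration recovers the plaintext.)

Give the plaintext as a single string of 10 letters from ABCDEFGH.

Char 1 ('B'): step: R->2, L=1; B->plug->B->R->G->L->B->refl->E->L'->A->R'->E->plug->E
Char 2 ('G'): step: R->3, L=1; G->plug->G->R->C->L->F->refl->A->L'->E->R'->H->plug->H
Char 3 ('C'): step: R->4, L=1; C->plug->A->R->H->L->H->refl->C->L'->F->R'->D->plug->D
Char 4 ('H'): step: R->5, L=1; H->plug->H->R->G->L->B->refl->E->L'->A->R'->E->plug->E
Char 5 ('C'): step: R->6, L=1; C->plug->A->R->E->L->A->refl->F->L'->C->R'->F->plug->F
Char 6 ('A'): step: R->7, L=1; A->plug->C->R->G->L->B->refl->E->L'->A->R'->D->plug->D
Char 7 ('A'): step: R->0, L->2 (L advanced); A->plug->C->R->H->L->D->refl->G->L'->G->R'->F->plug->F
Char 8 ('A'): step: R->1, L=2; A->plug->C->R->H->L->D->refl->G->L'->G->R'->B->plug->B
Char 9 ('D'): step: R->2, L=2; D->plug->D->R->E->L->B->refl->E->L'->B->R'->C->plug->A
Char 10 ('H'): step: R->3, L=2; H->plug->H->R->E->L->B->refl->E->L'->B->R'->F->plug->F

Answer: EHDEFDFBAF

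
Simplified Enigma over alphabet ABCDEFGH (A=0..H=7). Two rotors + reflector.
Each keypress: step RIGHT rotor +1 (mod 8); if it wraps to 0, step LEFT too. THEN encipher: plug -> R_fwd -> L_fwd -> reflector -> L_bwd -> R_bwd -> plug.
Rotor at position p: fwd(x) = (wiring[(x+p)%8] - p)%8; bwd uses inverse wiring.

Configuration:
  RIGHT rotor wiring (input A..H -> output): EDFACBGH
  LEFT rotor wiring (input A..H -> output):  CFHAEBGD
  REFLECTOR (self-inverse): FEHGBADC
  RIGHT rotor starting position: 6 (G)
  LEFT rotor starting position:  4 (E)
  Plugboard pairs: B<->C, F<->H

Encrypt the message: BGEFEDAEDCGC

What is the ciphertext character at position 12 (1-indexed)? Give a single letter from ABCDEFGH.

Char 1 ('B'): step: R->7, L=4; B->plug->C->R->E->L->G->refl->D->L'->G->R'->D->plug->D
Char 2 ('G'): step: R->0, L->5 (L advanced); G->plug->G->R->G->L->D->refl->G->L'->C->R'->E->plug->E
Char 3 ('E'): step: R->1, L=5; E->plug->E->R->A->L->E->refl->B->L'->B->R'->D->plug->D
Char 4 ('F'): step: R->2, L=5; F->plug->H->R->B->L->B->refl->E->L'->A->R'->C->plug->B
Char 5 ('E'): step: R->3, L=5; E->plug->E->R->E->L->A->refl->F->L'->D->R'->D->plug->D
Char 6 ('D'): step: R->4, L=5; D->plug->D->R->D->L->F->refl->A->L'->E->R'->H->plug->F
Char 7 ('A'): step: R->5, L=5; A->plug->A->R->E->L->A->refl->F->L'->D->R'->G->plug->G
Char 8 ('E'): step: R->6, L=5; E->plug->E->R->H->L->H->refl->C->L'->F->R'->D->plug->D
Char 9 ('D'): step: R->7, L=5; D->plug->D->R->G->L->D->refl->G->L'->C->R'->G->plug->G
Char 10 ('C'): step: R->0, L->6 (L advanced); C->plug->B->R->D->L->H->refl->C->L'->F->R'->C->plug->B
Char 11 ('G'): step: R->1, L=6; G->plug->G->R->G->L->G->refl->D->L'->H->R'->C->plug->B
Char 12 ('C'): step: R->2, L=6; C->plug->B->R->G->L->G->refl->D->L'->H->R'->D->plug->D

D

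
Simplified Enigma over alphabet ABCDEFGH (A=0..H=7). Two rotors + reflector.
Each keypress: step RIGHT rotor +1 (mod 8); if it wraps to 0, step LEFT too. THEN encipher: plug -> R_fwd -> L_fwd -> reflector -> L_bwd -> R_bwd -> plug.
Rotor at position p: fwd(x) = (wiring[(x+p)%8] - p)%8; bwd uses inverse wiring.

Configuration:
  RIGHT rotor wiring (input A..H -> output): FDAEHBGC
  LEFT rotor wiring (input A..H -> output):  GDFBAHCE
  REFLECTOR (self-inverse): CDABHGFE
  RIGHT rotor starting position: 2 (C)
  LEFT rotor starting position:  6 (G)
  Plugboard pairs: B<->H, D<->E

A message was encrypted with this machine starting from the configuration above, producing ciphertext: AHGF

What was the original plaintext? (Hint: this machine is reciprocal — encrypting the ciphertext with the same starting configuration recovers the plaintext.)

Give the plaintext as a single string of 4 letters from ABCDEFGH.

Char 1 ('A'): step: R->3, L=6; A->plug->A->R->B->L->G->refl->F->L'->D->R'->D->plug->E
Char 2 ('H'): step: R->4, L=6; H->plug->B->R->F->L->D->refl->B->L'->H->R'->F->plug->F
Char 3 ('G'): step: R->5, L=6; G->plug->G->R->H->L->B->refl->D->L'->F->R'->C->plug->C
Char 4 ('F'): step: R->6, L=6; F->plug->F->R->G->L->C->refl->A->L'->C->R'->E->plug->D

Answer: EFCD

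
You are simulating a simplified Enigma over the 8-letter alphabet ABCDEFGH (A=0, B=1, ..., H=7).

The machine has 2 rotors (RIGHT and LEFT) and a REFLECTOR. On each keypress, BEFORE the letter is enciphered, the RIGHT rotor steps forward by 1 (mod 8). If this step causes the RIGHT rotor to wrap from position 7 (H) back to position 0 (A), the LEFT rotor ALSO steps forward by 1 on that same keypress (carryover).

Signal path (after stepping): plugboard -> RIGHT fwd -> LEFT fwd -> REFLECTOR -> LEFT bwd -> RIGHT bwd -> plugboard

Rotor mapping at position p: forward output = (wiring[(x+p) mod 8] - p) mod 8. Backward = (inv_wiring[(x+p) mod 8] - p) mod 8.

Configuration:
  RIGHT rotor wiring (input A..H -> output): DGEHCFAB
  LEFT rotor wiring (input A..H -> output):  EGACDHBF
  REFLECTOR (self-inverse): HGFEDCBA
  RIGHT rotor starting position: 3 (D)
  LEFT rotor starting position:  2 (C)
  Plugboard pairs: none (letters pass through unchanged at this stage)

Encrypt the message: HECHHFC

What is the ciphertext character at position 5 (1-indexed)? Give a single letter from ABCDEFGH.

Char 1 ('H'): step: R->4, L=2; H->plug->H->R->D->L->F->refl->C->L'->G->R'->A->plug->A
Char 2 ('E'): step: R->5, L=2; E->plug->E->R->B->L->A->refl->H->L'->E->R'->C->plug->C
Char 3 ('C'): step: R->6, L=2; C->plug->C->R->F->L->D->refl->E->L'->H->R'->H->plug->H
Char 4 ('H'): step: R->7, L=2; H->plug->H->R->B->L->A->refl->H->L'->E->R'->B->plug->B
Char 5 ('H'): step: R->0, L->3 (L advanced); H->plug->H->R->B->L->A->refl->H->L'->A->R'->G->plug->G

G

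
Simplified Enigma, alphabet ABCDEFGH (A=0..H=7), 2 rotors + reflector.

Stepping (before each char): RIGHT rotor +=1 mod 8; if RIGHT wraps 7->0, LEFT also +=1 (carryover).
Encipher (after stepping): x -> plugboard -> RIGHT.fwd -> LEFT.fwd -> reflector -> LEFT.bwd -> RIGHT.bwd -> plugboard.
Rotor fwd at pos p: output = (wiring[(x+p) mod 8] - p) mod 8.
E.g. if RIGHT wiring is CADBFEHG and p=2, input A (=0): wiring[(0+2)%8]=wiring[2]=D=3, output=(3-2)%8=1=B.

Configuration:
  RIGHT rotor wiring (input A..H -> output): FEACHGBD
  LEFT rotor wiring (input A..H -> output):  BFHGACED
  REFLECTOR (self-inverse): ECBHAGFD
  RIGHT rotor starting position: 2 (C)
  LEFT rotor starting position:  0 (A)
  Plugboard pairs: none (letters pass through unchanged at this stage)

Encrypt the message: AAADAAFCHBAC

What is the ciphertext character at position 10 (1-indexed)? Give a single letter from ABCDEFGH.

Char 1 ('A'): step: R->3, L=0; A->plug->A->R->H->L->D->refl->H->L'->C->R'->F->plug->F
Char 2 ('A'): step: R->4, L=0; A->plug->A->R->D->L->G->refl->F->L'->B->R'->E->plug->E
Char 3 ('A'): step: R->5, L=0; A->plug->A->R->B->L->F->refl->G->L'->D->R'->F->plug->F
Char 4 ('D'): step: R->6, L=0; D->plug->D->R->G->L->E->refl->A->L'->E->R'->F->plug->F
Char 5 ('A'): step: R->7, L=0; A->plug->A->R->E->L->A->refl->E->L'->G->R'->B->plug->B
Char 6 ('A'): step: R->0, L->1 (L advanced); A->plug->A->R->F->L->D->refl->H->L'->D->R'->H->plug->H
Char 7 ('F'): step: R->1, L=1; F->plug->F->R->A->L->E->refl->A->L'->H->R'->B->plug->B
Char 8 ('C'): step: R->2, L=1; C->plug->C->R->F->L->D->refl->H->L'->D->R'->G->plug->G
Char 9 ('H'): step: R->3, L=1; H->plug->H->R->F->L->D->refl->H->L'->D->R'->C->plug->C
Char 10 ('B'): step: R->4, L=1; B->plug->B->R->C->L->F->refl->G->L'->B->R'->E->plug->E

E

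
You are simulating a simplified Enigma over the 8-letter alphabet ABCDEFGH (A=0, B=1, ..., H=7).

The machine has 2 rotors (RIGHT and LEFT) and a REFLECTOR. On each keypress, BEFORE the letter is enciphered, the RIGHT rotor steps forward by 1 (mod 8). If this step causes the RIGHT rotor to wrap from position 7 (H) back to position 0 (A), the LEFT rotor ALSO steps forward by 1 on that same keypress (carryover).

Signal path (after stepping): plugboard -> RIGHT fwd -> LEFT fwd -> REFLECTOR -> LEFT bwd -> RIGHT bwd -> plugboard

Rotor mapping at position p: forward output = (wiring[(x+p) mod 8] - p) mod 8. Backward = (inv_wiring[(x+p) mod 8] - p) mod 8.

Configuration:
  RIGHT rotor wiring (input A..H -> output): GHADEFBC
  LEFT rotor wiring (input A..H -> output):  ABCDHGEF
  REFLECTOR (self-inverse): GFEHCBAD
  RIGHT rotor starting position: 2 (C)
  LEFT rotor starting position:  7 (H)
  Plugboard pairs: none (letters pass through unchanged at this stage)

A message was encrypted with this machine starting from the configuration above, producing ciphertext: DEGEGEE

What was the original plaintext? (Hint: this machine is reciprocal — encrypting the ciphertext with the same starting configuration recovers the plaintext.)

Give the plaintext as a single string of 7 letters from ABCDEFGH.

Answer: FGFBADD

Derivation:
Char 1 ('D'): step: R->3, L=7; D->plug->D->R->G->L->H->refl->D->L'->D->R'->F->plug->F
Char 2 ('E'): step: R->4, L=7; E->plug->E->R->C->L->C->refl->E->L'->E->R'->G->plug->G
Char 3 ('G'): step: R->5, L=7; G->plug->G->R->G->L->H->refl->D->L'->D->R'->F->plug->F
Char 4 ('E'): step: R->6, L=7; E->plug->E->R->C->L->C->refl->E->L'->E->R'->B->plug->B
Char 5 ('G'): step: R->7, L=7; G->plug->G->R->G->L->H->refl->D->L'->D->R'->A->plug->A
Char 6 ('E'): step: R->0, L->0 (L advanced); E->plug->E->R->E->L->H->refl->D->L'->D->R'->D->plug->D
Char 7 ('E'): step: R->1, L=0; E->plug->E->R->E->L->H->refl->D->L'->D->R'->D->plug->D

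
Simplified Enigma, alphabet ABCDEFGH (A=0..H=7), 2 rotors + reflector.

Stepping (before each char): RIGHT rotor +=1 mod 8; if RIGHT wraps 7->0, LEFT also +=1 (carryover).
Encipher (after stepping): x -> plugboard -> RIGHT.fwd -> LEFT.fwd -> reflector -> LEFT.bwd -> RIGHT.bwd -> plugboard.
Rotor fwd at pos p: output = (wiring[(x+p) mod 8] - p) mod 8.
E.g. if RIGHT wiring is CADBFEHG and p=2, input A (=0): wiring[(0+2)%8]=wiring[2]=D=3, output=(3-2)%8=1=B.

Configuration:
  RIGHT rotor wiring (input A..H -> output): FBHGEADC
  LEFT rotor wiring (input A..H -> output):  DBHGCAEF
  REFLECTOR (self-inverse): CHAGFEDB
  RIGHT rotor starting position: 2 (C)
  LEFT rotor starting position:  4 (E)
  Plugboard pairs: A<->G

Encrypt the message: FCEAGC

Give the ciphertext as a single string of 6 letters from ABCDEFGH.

Char 1 ('F'): step: R->3, L=4; F->plug->F->R->C->L->A->refl->C->L'->H->R'->E->plug->E
Char 2 ('C'): step: R->4, L=4; C->plug->C->R->H->L->C->refl->A->L'->C->R'->H->plug->H
Char 3 ('E'): step: R->5, L=4; E->plug->E->R->E->L->H->refl->B->L'->D->R'->A->plug->G
Char 4 ('A'): step: R->6, L=4; A->plug->G->R->G->L->D->refl->G->L'->A->R'->F->plug->F
Char 5 ('G'): step: R->7, L=4; G->plug->A->R->D->L->B->refl->H->L'->E->R'->H->plug->H
Char 6 ('C'): step: R->0, L->5 (L advanced); C->plug->C->R->H->L->F->refl->E->L'->E->R'->E->plug->E

Answer: EHGFHE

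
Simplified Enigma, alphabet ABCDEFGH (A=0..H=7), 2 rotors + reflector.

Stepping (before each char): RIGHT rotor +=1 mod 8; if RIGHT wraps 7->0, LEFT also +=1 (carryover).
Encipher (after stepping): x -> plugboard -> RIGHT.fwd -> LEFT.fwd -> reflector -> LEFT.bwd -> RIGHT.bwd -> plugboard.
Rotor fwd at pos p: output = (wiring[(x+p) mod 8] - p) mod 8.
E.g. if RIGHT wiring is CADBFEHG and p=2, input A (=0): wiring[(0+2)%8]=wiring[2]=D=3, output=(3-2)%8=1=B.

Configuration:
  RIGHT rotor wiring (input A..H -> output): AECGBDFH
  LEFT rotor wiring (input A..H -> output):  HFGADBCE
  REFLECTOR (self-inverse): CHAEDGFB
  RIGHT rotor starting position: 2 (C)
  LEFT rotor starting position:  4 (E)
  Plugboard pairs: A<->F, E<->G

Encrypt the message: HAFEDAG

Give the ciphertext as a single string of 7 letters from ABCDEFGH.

Answer: GFDDHBC

Derivation:
Char 1 ('H'): step: R->3, L=4; H->plug->H->R->H->L->E->refl->D->L'->E->R'->E->plug->G
Char 2 ('A'): step: R->4, L=4; A->plug->F->R->A->L->H->refl->B->L'->F->R'->A->plug->F
Char 3 ('F'): step: R->5, L=4; F->plug->A->R->G->L->C->refl->A->L'->D->R'->D->plug->D
Char 4 ('E'): step: R->6, L=4; E->plug->G->R->D->L->A->refl->C->L'->G->R'->D->plug->D
Char 5 ('D'): step: R->7, L=4; D->plug->D->R->D->L->A->refl->C->L'->G->R'->H->plug->H
Char 6 ('A'): step: R->0, L->5 (L advanced); A->plug->F->R->D->L->C->refl->A->L'->E->R'->B->plug->B
Char 7 ('G'): step: R->1, L=5; G->plug->E->R->C->L->H->refl->B->L'->F->R'->C->plug->C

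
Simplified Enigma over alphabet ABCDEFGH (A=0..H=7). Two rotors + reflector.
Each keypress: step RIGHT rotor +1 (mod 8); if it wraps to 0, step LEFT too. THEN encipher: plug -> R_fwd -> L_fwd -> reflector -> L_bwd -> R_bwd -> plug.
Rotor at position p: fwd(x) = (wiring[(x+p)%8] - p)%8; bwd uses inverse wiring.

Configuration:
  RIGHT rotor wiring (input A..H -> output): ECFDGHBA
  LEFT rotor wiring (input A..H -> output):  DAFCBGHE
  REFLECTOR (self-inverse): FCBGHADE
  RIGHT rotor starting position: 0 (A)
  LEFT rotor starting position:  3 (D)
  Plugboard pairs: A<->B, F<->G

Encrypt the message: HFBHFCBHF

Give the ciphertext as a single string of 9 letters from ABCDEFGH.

Answer: GAADEGHDC

Derivation:
Char 1 ('H'): step: R->1, L=3; H->plug->H->R->D->L->E->refl->H->L'->A->R'->F->plug->G
Char 2 ('F'): step: R->2, L=3; F->plug->G->R->C->L->D->refl->G->L'->B->R'->B->plug->A
Char 3 ('B'): step: R->3, L=3; B->plug->A->R->A->L->H->refl->E->L'->D->R'->B->plug->A
Char 4 ('H'): step: R->4, L=3; H->plug->H->R->H->L->C->refl->B->L'->E->R'->D->plug->D
Char 5 ('F'): step: R->5, L=3; F->plug->G->R->G->L->F->refl->A->L'->F->R'->E->plug->E
Char 6 ('C'): step: R->6, L=3; C->plug->C->R->G->L->F->refl->A->L'->F->R'->F->plug->G
Char 7 ('B'): step: R->7, L=3; B->plug->A->R->B->L->G->refl->D->L'->C->R'->H->plug->H
Char 8 ('H'): step: R->0, L->4 (L advanced); H->plug->H->R->A->L->F->refl->A->L'->D->R'->D->plug->D
Char 9 ('F'): step: R->1, L=4; F->plug->G->R->H->L->G->refl->D->L'->C->R'->C->plug->C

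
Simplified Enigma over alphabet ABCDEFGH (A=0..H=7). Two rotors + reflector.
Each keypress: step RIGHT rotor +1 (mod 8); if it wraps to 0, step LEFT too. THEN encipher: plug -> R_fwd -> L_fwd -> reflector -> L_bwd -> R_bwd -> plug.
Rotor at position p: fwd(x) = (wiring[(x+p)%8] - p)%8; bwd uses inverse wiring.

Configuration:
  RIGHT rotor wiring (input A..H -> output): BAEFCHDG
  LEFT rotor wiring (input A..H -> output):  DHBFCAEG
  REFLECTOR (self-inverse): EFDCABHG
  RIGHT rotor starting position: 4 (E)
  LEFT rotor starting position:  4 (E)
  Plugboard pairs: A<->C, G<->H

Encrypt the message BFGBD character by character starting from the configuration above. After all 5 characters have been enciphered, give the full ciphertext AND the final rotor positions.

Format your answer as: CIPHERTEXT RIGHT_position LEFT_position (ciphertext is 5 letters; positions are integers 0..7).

Char 1 ('B'): step: R->5, L=4; B->plug->B->R->G->L->F->refl->B->L'->H->R'->F->plug->F
Char 2 ('F'): step: R->6, L=4; F->plug->F->R->H->L->B->refl->F->L'->G->R'->E->plug->E
Char 3 ('G'): step: R->7, L=4; G->plug->H->R->E->L->H->refl->G->L'->A->R'->G->plug->H
Char 4 ('B'): step: R->0, L->5 (L advanced); B->plug->B->R->A->L->D->refl->C->L'->E->R'->C->plug->A
Char 5 ('D'): step: R->1, L=5; D->plug->D->R->B->L->H->refl->G->L'->D->R'->B->plug->B
Final: ciphertext=FEHAB, RIGHT=1, LEFT=5

Answer: FEHAB 1 5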